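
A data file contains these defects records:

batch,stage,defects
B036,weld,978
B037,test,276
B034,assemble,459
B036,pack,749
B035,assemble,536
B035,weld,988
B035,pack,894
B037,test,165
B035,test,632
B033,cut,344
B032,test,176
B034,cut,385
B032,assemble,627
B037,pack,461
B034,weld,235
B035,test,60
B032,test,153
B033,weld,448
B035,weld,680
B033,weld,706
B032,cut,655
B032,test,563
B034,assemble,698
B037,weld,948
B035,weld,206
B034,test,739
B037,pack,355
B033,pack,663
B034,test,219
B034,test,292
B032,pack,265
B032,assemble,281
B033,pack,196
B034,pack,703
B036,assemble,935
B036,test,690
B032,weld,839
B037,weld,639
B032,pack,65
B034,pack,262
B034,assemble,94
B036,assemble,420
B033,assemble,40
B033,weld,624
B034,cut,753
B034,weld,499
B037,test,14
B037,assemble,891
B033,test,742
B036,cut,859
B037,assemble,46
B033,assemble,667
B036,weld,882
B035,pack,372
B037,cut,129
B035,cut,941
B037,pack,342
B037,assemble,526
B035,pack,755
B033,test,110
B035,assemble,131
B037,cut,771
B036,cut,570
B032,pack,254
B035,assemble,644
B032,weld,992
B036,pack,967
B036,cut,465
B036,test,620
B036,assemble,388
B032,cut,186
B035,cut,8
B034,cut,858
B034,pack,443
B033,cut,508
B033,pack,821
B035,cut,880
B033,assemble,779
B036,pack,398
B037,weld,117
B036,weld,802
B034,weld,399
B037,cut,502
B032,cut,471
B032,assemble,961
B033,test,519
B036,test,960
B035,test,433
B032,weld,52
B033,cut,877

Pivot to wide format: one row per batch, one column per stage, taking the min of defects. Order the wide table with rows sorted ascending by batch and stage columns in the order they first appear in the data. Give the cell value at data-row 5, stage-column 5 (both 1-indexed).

With rows sorted ascending by batch, row 5 is batch=B036. stage columns in first-appearance order: weld, test, assemble, pack, cut; column 5 is cut.
Long rows with batch=B036, stage=cut: min(859, 570, 465) = 465.

465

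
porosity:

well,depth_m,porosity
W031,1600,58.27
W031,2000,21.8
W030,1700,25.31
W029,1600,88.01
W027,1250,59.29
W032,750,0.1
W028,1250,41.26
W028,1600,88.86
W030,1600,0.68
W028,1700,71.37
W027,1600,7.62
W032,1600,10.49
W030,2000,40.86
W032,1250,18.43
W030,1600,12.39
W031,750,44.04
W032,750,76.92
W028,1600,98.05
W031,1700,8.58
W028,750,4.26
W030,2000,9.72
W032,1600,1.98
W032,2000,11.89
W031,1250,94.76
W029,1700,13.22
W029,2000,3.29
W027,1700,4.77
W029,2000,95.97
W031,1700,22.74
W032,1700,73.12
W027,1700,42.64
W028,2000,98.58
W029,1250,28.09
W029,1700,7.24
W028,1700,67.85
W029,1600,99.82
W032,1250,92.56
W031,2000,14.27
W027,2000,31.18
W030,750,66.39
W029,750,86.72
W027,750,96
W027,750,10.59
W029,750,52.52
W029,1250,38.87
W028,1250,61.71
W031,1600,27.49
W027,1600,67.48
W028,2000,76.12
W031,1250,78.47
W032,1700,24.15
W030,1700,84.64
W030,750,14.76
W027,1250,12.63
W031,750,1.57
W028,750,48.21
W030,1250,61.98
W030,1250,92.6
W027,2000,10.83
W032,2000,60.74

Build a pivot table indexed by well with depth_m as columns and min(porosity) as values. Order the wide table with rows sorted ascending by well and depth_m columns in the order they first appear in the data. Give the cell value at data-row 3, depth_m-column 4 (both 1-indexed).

28.09

With rows sorted ascending by well, row 3 is well=W029. depth_m columns in first-appearance order: 1600, 2000, 1700, 1250, 750; column 4 is 1250.
Long rows with well=W029, depth_m=1250: min(28.09, 38.87) = 28.09.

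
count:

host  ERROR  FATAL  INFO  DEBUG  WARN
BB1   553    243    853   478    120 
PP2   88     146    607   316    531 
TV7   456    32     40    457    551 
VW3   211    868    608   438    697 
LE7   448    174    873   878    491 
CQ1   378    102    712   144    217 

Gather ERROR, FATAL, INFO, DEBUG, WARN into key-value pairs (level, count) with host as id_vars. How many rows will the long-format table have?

30

6 host values × 5 melted columns = 30 rows.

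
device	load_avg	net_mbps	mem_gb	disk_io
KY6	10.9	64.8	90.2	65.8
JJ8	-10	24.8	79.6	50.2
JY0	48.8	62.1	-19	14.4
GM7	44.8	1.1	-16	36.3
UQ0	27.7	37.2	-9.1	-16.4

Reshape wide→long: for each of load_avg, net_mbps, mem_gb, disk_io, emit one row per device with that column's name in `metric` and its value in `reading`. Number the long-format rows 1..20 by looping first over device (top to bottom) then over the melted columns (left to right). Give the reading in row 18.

37.2

20 rows total (5 × 4). Row 18: index ⌊(18-1)/4⌋ = 4 into device → UQ0; (18-1) mod 4 = 1 into the melted columns → net_mbps.
So row 18 is (UQ0, net_mbps, 37.2); reading = 37.2.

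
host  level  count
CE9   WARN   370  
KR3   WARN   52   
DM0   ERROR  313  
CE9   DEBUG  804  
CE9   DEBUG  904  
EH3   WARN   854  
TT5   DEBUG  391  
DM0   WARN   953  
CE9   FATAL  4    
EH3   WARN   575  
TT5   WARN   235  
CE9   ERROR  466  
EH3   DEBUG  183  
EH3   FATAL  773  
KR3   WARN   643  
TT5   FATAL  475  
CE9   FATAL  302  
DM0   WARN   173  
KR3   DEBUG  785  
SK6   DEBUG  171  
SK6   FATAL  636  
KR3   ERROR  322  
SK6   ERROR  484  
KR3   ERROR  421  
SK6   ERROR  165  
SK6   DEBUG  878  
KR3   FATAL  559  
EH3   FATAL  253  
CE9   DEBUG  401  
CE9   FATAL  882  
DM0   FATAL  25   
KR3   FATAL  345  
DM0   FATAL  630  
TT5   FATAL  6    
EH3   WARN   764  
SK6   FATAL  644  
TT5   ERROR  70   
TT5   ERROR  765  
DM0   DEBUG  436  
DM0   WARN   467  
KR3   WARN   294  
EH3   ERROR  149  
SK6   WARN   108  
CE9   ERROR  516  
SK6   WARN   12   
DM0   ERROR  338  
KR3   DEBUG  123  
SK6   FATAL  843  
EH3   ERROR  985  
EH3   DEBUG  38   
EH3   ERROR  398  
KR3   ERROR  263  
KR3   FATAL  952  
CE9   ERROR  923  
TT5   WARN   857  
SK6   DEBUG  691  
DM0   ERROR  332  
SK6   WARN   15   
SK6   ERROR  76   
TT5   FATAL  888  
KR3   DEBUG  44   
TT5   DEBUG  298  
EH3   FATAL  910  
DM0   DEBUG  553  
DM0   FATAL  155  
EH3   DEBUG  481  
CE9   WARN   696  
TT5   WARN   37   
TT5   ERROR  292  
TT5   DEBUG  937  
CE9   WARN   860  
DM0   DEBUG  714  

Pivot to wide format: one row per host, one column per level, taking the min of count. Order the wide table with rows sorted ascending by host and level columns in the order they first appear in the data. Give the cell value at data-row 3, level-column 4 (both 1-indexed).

With rows sorted ascending by host, row 3 is host=EH3. level columns in first-appearance order: WARN, ERROR, DEBUG, FATAL; column 4 is FATAL.
Long rows with host=EH3, level=FATAL: min(773, 253, 910) = 253.

253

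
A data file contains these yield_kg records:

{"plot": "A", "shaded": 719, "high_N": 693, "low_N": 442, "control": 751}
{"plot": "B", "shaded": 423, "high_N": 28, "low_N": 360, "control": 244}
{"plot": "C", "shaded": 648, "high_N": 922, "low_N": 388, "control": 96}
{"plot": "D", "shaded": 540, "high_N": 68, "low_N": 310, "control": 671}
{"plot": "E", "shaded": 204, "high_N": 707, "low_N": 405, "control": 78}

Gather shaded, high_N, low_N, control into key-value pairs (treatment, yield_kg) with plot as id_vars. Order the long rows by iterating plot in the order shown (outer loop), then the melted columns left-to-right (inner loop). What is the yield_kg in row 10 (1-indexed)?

20 rows total (5 × 4). Row 10: index ⌊(10-1)/4⌋ = 2 into plot → C; (10-1) mod 4 = 1 into the melted columns → high_N.
So row 10 is (C, high_N, 922); yield_kg = 922.

922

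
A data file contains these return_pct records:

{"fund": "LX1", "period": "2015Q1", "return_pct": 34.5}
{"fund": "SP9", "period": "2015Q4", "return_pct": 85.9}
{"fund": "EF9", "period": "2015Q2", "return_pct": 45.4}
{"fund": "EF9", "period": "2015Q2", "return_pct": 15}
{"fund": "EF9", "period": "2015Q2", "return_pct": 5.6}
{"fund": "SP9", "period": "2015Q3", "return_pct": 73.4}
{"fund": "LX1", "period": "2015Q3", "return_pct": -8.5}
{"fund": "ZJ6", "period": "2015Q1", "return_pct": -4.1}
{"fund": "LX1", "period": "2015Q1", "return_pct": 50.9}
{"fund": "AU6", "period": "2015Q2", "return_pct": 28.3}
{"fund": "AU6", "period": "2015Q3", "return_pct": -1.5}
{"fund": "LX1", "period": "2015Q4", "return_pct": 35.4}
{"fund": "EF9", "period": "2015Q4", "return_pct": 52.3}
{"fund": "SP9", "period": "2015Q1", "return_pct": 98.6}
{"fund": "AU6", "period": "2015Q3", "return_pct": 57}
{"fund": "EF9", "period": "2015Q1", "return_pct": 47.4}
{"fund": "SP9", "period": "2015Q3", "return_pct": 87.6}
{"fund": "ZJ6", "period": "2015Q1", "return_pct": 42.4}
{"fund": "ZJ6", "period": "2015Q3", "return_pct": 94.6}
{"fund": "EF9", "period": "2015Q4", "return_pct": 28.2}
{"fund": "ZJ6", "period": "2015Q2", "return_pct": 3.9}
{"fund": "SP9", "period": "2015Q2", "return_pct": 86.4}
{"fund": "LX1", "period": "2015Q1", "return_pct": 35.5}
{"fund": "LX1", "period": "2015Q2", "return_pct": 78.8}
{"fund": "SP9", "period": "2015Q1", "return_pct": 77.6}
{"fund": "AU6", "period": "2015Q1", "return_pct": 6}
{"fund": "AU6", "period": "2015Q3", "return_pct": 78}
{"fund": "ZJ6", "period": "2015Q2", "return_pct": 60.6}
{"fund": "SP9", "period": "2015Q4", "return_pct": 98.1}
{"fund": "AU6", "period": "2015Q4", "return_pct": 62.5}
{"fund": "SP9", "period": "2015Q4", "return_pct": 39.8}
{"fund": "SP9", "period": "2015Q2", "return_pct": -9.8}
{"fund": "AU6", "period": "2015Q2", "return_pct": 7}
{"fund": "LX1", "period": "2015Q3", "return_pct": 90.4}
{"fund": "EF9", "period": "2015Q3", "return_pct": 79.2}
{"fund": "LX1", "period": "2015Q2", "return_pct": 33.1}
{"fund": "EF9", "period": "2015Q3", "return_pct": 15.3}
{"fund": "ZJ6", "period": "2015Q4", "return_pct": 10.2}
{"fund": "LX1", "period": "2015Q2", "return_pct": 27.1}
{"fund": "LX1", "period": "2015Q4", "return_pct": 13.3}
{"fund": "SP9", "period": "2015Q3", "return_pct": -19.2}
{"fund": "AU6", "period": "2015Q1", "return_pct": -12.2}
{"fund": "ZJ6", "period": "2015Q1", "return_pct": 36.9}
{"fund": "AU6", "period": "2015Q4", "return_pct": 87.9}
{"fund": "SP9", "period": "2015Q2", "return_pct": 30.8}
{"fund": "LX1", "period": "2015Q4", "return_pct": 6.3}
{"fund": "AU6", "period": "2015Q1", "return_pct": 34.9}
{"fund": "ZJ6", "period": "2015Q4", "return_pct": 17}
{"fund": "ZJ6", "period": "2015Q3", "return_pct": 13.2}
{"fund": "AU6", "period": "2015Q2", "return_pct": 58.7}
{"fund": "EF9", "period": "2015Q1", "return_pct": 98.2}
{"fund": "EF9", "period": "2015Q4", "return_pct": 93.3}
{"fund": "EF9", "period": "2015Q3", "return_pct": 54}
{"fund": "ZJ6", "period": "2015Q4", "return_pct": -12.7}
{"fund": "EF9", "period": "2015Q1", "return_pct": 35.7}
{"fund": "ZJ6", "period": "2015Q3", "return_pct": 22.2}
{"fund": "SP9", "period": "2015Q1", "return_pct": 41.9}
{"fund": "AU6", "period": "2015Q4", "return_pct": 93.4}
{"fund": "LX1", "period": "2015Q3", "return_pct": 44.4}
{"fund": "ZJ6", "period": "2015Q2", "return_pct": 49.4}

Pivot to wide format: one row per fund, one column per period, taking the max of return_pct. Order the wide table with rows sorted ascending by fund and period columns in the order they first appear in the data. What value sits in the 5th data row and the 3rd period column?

With rows sorted ascending by fund, row 5 is fund=ZJ6. period columns in first-appearance order: 2015Q1, 2015Q4, 2015Q2, 2015Q3; column 3 is 2015Q2.
Long rows with fund=ZJ6, period=2015Q2: max(3.9, 60.6, 49.4) = 60.6.

60.6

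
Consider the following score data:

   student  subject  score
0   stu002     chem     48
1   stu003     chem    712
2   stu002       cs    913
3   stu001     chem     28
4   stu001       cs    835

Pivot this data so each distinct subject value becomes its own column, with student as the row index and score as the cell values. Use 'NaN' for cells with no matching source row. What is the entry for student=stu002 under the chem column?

48

The long row with student=stu002, subject=chem has score=48.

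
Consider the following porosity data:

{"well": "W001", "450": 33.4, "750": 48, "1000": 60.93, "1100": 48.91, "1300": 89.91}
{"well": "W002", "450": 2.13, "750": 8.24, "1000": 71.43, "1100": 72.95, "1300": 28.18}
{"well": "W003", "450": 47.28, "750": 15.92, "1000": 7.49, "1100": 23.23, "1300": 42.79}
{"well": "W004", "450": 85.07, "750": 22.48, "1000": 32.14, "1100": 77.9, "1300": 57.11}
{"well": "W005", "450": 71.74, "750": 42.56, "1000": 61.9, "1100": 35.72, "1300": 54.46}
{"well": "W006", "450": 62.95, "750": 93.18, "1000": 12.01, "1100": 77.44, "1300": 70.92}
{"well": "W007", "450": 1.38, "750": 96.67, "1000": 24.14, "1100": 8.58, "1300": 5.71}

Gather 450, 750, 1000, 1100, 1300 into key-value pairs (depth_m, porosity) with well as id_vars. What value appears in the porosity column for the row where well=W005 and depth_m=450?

Unpivoting turns each (well, wide-column) pair into one long row.
The wide cell at row W005, column 450 holds 71.74, so the long row (W005, 450) has porosity=71.74.

71.74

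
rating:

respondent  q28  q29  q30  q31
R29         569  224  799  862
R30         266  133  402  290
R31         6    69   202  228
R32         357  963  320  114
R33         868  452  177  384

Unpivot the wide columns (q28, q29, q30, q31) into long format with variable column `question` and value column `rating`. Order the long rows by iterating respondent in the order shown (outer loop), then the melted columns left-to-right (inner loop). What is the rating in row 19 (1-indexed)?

20 rows total (5 × 4). Row 19: index ⌊(19-1)/4⌋ = 4 into respondent → R33; (19-1) mod 4 = 2 into the melted columns → q30.
So row 19 is (R33, q30, 177); rating = 177.

177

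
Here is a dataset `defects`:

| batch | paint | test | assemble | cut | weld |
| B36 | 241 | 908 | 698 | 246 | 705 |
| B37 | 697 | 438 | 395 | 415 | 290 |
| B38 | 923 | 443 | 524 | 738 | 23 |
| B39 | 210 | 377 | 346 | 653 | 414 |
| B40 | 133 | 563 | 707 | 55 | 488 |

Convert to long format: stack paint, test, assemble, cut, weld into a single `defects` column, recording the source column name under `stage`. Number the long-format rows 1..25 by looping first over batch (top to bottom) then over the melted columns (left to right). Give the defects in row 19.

653

25 rows total (5 × 5). Row 19: index ⌊(19-1)/5⌋ = 3 into batch → B39; (19-1) mod 5 = 3 into the melted columns → cut.
So row 19 is (B39, cut, 653); defects = 653.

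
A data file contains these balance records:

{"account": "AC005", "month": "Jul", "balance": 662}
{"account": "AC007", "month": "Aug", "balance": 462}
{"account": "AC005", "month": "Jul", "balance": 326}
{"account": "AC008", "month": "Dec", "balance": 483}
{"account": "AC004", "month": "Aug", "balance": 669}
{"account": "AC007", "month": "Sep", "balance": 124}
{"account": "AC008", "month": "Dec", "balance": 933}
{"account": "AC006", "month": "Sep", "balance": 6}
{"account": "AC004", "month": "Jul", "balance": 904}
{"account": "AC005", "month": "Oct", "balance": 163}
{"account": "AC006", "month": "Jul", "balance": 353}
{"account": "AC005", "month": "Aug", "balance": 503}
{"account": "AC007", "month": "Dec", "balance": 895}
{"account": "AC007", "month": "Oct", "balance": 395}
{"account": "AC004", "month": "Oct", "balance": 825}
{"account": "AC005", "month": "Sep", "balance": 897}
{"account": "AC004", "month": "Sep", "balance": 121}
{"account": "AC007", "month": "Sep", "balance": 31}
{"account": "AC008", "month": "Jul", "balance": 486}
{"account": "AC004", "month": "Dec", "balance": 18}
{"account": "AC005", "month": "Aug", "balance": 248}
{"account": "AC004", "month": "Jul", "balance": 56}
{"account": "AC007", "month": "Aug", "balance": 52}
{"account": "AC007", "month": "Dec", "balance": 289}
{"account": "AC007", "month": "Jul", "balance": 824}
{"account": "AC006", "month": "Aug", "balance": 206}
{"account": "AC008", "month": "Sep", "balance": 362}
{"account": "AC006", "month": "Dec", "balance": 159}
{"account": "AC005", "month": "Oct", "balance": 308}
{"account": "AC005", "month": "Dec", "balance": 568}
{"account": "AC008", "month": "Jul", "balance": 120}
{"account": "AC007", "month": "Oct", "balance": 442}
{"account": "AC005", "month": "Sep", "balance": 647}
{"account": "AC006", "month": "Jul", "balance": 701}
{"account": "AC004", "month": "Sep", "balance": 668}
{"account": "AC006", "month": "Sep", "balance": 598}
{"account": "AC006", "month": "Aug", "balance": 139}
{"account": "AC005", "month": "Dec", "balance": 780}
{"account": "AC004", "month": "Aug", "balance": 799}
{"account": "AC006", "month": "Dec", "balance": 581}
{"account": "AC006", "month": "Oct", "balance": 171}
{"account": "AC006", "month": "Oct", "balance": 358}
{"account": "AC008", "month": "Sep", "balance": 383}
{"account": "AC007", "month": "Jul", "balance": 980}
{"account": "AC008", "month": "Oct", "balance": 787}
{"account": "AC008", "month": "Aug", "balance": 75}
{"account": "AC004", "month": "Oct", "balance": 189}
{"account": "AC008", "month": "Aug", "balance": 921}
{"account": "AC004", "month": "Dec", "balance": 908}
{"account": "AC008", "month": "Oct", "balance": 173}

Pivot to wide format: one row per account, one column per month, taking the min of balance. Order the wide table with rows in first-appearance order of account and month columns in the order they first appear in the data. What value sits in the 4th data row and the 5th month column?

With rows in first-appearance order of account, row 4 is account=AC004. month columns in first-appearance order: Jul, Aug, Dec, Sep, Oct; column 5 is Oct.
Long rows with account=AC004, month=Oct: min(825, 189) = 189.

189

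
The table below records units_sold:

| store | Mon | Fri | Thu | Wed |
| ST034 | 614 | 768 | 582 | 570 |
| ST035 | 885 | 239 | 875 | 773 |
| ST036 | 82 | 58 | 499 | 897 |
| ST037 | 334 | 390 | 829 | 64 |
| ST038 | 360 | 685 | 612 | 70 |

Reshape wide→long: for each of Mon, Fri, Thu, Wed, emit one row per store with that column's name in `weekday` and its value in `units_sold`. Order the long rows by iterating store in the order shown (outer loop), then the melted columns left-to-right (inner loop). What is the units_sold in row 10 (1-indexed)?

20 rows total (5 × 4). Row 10: index ⌊(10-1)/4⌋ = 2 into store → ST036; (10-1) mod 4 = 1 into the melted columns → Fri.
So row 10 is (ST036, Fri, 58); units_sold = 58.

58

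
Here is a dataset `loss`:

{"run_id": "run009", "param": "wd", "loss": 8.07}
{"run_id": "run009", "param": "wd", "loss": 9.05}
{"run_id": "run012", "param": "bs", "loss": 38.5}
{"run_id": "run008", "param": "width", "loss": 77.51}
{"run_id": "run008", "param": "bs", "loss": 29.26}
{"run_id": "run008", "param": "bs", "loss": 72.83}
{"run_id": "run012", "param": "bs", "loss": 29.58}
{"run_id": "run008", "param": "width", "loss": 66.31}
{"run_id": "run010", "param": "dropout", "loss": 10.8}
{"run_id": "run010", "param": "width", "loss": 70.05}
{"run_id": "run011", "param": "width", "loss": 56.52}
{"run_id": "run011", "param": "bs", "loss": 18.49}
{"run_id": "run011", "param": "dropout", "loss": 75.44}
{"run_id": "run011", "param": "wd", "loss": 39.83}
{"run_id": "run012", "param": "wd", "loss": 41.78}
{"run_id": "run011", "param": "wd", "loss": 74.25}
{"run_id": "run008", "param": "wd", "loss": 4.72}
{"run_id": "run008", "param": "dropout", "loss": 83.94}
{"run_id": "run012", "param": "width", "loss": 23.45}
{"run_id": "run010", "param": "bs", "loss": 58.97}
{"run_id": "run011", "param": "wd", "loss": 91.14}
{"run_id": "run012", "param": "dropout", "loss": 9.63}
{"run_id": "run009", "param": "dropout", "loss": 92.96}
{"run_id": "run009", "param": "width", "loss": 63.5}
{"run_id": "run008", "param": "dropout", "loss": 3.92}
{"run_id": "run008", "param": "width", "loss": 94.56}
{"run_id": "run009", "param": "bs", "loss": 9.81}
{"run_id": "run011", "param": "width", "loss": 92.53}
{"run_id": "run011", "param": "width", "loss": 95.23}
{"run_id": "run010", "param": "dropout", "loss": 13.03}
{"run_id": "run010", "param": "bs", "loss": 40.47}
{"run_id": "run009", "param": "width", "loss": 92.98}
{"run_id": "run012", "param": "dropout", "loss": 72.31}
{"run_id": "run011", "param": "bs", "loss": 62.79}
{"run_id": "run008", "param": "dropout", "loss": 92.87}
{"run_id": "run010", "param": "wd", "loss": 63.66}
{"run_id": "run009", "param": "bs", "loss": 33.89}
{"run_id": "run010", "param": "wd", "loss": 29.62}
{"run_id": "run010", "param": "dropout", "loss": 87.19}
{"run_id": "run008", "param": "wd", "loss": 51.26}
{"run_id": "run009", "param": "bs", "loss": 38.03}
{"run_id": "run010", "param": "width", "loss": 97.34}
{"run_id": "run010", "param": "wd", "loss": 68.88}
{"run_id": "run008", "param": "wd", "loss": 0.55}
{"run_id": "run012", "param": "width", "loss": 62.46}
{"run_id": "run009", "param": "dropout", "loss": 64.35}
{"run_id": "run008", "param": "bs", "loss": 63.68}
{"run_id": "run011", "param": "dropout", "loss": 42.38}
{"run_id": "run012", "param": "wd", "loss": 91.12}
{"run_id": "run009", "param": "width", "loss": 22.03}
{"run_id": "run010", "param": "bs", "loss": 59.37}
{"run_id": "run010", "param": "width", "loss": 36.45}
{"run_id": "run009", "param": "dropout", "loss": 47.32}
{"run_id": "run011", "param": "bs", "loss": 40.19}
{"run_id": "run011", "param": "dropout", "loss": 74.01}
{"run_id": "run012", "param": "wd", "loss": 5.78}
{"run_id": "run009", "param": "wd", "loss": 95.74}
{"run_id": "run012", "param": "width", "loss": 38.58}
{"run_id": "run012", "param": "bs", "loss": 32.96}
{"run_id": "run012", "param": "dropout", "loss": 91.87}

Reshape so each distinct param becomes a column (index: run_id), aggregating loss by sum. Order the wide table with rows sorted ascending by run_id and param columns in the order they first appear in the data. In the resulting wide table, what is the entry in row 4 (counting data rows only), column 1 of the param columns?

205.22

With rows sorted ascending by run_id, row 4 is run_id=run011. param columns in first-appearance order: wd, bs, width, dropout; column 1 is wd.
Long rows with run_id=run011, param=wd: 39.83 + 74.25 + 91.14 = 205.22.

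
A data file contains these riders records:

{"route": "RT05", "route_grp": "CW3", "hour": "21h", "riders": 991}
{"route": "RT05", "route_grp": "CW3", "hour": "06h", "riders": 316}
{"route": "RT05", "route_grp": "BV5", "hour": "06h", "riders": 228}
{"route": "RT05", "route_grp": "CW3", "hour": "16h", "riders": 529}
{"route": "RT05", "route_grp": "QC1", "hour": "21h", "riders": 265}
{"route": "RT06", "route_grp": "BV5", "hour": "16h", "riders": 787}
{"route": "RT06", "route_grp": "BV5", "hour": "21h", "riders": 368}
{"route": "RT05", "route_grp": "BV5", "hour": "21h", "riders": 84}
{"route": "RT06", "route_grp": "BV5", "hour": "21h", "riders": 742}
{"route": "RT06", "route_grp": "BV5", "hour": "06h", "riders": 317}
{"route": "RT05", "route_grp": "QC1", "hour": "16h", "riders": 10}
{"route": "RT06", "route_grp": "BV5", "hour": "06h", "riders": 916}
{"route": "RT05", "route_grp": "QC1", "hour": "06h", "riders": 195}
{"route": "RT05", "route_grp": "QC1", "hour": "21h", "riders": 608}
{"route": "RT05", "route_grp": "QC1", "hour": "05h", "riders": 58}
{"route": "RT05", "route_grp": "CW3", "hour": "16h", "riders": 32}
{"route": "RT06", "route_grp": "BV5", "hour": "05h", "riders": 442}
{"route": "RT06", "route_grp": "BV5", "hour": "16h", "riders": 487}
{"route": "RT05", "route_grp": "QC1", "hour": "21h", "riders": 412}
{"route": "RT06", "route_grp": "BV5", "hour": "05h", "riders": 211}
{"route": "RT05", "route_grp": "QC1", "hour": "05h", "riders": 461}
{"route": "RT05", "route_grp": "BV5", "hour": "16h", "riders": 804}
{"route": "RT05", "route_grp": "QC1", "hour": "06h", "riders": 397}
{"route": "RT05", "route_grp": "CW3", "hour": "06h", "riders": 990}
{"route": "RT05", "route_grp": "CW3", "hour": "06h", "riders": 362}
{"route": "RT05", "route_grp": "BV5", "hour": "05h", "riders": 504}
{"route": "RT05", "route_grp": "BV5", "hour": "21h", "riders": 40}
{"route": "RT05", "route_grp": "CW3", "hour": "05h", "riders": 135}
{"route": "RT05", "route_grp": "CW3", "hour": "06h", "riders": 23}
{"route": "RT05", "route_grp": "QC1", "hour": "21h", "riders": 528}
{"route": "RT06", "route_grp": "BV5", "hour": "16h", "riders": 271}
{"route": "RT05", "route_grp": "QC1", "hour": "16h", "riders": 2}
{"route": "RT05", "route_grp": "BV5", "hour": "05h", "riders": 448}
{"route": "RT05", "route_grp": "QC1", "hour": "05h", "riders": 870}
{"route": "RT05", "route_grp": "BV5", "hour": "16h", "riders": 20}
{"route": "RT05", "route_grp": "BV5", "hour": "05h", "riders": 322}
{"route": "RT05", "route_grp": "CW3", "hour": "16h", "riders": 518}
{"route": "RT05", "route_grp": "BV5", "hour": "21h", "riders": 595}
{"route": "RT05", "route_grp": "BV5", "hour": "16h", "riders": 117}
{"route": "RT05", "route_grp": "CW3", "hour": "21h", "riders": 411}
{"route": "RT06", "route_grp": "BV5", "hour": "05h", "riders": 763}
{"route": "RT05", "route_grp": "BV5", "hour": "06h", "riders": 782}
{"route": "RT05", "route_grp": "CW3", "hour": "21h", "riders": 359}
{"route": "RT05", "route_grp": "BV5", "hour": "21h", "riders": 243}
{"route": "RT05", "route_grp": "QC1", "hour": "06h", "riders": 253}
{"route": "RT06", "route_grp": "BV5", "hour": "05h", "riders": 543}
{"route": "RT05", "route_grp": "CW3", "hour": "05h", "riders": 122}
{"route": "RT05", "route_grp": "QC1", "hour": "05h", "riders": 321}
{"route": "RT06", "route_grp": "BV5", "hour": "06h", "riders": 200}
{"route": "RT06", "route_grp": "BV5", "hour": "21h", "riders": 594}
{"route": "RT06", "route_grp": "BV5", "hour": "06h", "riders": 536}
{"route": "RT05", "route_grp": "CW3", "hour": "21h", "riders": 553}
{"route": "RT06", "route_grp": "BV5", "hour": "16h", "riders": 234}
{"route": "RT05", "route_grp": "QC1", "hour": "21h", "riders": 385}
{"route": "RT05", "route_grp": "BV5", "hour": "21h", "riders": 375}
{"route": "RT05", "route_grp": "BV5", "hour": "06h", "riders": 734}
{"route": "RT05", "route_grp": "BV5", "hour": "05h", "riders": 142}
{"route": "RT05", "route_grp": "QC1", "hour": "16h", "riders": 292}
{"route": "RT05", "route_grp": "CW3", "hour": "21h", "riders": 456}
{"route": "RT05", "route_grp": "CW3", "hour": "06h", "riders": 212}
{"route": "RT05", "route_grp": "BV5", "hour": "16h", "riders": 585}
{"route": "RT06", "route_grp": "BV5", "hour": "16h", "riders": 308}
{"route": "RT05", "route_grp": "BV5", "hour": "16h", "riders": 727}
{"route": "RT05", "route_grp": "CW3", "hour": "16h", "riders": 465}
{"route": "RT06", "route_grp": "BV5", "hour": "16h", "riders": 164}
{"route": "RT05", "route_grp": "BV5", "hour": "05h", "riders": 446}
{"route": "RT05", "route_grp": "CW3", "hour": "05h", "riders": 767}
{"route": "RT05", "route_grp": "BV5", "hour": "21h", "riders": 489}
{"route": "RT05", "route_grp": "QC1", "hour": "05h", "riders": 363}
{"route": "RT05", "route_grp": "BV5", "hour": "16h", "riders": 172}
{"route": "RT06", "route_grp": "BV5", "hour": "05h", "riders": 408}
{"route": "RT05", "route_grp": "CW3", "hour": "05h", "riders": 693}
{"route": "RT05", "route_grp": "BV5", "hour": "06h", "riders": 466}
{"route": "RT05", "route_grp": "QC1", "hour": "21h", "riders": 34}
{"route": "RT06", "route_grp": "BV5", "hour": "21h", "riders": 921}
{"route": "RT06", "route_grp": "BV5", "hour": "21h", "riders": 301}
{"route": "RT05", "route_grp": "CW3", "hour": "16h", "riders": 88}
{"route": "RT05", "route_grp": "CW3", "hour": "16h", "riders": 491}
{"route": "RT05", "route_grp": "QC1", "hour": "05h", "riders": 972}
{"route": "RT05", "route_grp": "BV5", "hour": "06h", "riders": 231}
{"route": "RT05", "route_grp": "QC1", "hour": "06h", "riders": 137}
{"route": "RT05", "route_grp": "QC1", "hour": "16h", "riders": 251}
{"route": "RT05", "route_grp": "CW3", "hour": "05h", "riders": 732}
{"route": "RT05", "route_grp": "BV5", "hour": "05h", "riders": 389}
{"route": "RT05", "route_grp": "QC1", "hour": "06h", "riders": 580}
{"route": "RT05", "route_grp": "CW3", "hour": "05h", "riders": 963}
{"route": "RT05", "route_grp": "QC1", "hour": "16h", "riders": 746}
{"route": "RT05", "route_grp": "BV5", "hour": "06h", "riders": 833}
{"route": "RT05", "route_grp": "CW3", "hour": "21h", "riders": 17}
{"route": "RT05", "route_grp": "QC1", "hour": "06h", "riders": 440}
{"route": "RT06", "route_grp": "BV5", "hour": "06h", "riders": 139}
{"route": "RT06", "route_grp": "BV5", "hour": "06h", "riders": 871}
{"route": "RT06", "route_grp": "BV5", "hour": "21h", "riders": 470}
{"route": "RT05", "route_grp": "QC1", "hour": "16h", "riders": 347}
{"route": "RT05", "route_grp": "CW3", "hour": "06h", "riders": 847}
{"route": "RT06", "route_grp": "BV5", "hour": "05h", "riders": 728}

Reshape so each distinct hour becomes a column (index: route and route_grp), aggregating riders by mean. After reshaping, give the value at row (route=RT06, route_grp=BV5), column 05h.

Rows with route=RT06, route_grp=BV5 and hour=05h: riders values are 442, 211, 763, 543, 408, 728.
(442 + 211 + 763 + 543 + 408 + 728) / 6 = 515.83.

515.83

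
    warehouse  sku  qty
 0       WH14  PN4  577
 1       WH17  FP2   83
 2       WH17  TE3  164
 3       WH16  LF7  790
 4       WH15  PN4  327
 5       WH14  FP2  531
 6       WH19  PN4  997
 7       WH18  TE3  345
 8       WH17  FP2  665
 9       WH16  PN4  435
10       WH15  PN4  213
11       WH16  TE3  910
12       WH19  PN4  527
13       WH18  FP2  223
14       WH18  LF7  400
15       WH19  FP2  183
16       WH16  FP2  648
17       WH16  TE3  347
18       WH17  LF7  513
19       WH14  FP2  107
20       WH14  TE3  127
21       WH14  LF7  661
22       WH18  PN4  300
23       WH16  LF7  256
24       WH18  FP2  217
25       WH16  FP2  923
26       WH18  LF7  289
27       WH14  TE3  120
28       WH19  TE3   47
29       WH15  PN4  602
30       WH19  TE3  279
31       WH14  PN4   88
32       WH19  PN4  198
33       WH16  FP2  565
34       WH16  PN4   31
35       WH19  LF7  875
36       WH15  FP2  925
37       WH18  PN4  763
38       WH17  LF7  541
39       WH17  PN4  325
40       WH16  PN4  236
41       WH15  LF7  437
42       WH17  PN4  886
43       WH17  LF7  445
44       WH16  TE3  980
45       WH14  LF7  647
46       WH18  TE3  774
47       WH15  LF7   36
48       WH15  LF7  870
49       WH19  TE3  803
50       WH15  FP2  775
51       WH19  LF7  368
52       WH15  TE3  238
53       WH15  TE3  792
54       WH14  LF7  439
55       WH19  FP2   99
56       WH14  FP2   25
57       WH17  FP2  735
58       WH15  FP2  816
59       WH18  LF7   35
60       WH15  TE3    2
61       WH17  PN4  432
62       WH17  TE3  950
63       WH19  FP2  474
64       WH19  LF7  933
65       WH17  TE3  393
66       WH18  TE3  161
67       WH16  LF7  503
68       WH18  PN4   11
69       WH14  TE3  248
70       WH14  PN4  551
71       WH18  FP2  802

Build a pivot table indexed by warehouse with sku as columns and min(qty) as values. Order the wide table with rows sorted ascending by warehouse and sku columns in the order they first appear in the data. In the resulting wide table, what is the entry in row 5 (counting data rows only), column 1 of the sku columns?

With rows sorted ascending by warehouse, row 5 is warehouse=WH18. sku columns in first-appearance order: PN4, FP2, TE3, LF7; column 1 is PN4.
Long rows with warehouse=WH18, sku=PN4: min(300, 763, 11) = 11.

11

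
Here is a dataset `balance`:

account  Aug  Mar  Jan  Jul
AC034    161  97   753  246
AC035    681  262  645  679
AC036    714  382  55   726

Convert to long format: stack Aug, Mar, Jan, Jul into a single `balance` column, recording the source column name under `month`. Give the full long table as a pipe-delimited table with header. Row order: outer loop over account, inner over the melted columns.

Each (account, column) pair becomes one row: 3 × 4 = 12 rows.
For example, (AC034, Aug) → balance=161.

| account | month | balance |
| AC034 | Aug | 161 |
| AC034 | Mar | 97 |
| AC034 | Jan | 753 |
| AC034 | Jul | 246 |
| AC035 | Aug | 681 |
| AC035 | Mar | 262 |
| AC035 | Jan | 645 |
| AC035 | Jul | 679 |
| AC036 | Aug | 714 |
| AC036 | Mar | 382 |
| AC036 | Jan | 55 |
| AC036 | Jul | 726 |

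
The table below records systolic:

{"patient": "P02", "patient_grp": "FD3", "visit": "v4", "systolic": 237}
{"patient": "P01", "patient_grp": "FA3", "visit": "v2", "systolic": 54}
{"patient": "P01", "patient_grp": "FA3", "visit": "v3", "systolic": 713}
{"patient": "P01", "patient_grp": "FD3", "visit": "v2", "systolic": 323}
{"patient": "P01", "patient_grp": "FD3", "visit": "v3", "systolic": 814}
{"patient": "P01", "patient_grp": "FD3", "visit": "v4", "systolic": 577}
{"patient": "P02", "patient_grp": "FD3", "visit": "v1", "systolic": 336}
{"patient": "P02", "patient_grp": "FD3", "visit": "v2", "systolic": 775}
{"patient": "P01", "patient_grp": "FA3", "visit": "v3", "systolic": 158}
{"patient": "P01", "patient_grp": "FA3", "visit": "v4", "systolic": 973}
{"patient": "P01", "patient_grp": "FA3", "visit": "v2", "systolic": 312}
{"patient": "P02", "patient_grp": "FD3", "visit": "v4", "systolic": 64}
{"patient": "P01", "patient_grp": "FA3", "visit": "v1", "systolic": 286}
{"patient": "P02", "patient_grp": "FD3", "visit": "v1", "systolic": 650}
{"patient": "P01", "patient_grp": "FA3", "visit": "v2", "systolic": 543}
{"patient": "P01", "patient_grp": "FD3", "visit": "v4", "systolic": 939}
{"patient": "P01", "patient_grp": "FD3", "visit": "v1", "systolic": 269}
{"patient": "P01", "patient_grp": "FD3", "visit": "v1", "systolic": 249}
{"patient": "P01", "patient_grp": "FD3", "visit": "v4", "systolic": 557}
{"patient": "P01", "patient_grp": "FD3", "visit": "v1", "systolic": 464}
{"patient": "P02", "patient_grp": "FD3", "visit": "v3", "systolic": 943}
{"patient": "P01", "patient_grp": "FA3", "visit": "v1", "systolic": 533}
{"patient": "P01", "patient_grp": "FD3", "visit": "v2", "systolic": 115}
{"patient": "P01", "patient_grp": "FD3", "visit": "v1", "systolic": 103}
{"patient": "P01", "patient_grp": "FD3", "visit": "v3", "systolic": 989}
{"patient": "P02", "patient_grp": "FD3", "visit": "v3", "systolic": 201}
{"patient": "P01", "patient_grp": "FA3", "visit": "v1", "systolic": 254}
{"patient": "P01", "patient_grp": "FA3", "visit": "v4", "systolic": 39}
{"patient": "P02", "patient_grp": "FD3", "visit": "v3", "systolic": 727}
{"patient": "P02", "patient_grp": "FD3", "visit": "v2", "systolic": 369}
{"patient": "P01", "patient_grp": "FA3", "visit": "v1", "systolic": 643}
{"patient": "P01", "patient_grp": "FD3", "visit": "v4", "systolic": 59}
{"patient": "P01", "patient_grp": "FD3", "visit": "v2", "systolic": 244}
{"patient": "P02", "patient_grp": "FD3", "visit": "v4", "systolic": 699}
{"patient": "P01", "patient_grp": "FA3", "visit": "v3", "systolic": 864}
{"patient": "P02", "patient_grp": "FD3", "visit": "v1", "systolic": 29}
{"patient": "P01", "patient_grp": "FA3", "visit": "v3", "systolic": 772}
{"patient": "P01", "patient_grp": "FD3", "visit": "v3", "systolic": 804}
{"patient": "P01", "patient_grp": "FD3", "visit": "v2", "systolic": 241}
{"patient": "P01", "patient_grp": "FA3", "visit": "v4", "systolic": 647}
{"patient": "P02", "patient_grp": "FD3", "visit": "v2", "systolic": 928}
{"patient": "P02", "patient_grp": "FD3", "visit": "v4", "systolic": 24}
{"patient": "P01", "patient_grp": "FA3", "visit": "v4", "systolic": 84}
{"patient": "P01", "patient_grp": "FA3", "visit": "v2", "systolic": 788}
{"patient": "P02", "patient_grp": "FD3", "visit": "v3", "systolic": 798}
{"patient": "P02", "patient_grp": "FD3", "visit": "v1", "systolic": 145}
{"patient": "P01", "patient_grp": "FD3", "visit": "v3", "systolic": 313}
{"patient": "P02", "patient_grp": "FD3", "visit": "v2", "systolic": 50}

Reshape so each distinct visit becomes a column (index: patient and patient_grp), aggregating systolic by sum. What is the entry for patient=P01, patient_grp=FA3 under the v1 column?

1716

Rows with patient=P01, patient_grp=FA3 and visit=v1: systolic values are 286, 533, 254, 643.
286 + 533 + 254 + 643 = 1716.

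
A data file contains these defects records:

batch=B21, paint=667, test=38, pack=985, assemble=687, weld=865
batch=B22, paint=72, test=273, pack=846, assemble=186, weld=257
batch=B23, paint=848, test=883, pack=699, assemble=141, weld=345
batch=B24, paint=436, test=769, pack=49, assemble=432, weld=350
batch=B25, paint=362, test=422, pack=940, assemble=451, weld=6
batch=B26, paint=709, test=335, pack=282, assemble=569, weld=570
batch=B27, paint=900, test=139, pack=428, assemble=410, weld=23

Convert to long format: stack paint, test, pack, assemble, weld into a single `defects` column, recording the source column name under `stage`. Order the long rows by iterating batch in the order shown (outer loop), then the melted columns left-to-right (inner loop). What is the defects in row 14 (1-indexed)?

35 rows total (7 × 5). Row 14: index ⌊(14-1)/5⌋ = 2 into batch → B23; (14-1) mod 5 = 3 into the melted columns → assemble.
So row 14 is (B23, assemble, 141); defects = 141.

141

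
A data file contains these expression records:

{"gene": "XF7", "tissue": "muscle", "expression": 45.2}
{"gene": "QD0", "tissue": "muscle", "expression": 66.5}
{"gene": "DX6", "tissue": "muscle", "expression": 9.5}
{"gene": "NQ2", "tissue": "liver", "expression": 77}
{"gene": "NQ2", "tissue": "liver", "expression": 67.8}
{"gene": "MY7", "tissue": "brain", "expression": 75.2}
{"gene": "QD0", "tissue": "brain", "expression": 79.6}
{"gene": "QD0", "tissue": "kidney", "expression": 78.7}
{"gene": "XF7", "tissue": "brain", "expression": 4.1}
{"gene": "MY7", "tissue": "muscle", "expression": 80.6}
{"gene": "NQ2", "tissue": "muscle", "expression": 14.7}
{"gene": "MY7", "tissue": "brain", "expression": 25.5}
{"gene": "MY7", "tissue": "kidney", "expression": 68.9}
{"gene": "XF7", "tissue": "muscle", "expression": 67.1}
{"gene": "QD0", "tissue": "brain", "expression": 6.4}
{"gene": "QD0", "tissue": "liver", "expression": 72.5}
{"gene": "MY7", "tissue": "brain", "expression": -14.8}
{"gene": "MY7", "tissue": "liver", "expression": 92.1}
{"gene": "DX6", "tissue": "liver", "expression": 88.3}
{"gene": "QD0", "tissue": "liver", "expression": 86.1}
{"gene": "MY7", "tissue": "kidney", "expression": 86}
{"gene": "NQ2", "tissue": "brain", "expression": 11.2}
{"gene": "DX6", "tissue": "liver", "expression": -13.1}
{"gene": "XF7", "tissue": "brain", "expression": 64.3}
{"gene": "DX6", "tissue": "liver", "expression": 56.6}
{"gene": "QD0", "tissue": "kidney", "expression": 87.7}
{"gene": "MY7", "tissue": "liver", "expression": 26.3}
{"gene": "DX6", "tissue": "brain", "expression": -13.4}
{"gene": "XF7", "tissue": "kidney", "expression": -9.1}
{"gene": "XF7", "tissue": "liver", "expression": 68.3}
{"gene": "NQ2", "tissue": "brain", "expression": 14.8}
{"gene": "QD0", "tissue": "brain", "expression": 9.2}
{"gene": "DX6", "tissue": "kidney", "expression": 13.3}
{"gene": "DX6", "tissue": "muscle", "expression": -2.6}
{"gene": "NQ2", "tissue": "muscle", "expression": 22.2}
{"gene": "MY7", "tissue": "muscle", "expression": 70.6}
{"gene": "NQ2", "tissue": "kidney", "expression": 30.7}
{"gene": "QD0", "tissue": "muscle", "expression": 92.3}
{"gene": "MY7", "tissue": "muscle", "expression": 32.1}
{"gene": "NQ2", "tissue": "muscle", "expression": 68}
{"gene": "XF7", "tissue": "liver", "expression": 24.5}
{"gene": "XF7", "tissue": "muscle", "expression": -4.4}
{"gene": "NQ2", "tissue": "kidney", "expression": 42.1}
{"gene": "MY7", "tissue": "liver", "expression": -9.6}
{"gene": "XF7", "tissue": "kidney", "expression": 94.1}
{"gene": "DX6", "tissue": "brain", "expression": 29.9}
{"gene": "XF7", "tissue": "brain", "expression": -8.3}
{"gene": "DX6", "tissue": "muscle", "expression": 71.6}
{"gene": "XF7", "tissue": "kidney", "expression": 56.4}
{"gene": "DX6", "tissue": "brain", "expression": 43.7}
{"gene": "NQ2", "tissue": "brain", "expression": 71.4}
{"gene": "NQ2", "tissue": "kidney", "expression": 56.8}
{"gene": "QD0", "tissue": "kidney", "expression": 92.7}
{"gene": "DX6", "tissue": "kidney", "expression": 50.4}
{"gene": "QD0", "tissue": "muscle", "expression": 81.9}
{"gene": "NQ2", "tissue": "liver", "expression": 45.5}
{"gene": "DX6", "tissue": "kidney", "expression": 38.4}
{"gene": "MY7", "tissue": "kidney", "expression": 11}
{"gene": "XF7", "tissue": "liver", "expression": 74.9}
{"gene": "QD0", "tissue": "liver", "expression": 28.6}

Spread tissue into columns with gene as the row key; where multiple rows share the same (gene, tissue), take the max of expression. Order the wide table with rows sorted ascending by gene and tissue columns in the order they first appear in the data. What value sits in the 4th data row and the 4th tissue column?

With rows sorted ascending by gene, row 4 is gene=QD0. tissue columns in first-appearance order: muscle, liver, brain, kidney; column 4 is kidney.
Long rows with gene=QD0, tissue=kidney: max(78.7, 87.7, 92.7) = 92.7.

92.7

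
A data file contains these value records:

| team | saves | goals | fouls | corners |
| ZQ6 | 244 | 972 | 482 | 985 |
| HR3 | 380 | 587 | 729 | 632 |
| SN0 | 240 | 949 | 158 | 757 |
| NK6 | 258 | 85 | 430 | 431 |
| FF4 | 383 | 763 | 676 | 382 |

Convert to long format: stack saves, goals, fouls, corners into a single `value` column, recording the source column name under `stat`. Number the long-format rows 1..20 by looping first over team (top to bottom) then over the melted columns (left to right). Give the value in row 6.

20 rows total (5 × 4). Row 6: index ⌊(6-1)/4⌋ = 1 into team → HR3; (6-1) mod 4 = 1 into the melted columns → goals.
So row 6 is (HR3, goals, 587); value = 587.

587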